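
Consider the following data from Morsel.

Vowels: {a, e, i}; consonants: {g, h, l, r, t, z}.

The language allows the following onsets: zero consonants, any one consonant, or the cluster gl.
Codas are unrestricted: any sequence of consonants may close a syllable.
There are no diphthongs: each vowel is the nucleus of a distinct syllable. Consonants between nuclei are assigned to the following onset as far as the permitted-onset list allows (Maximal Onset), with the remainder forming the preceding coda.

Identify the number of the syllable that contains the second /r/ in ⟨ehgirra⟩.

Nuclei (vowels): e, i, a → 3 syllables.
Between /e/ (V1) and /i/ (V2): /hg/; trying suffixes from longest down, /g/ is the first permitted one, so coda /h/ | onset /g/.
Between /i/ (V2) and /a/ (V3): /rr/ — longest licit onset from the right is /r/, leaving /r/ as coda.
Result: eh.gir.ra.
The second /r/ is in the onset of syllable 3 (/ra/).

3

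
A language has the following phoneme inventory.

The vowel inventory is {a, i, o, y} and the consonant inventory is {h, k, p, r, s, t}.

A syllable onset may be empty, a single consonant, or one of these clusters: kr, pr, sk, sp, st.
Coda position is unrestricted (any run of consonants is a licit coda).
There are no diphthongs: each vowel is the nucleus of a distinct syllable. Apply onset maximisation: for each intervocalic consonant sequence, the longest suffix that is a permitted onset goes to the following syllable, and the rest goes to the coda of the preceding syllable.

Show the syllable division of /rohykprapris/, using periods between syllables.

ro.hyk.pra.pris

Vowels present: o, y, a, i; each is a nucleus, giving 4 syllables.
σ1/σ2 boundary: /h/ is a single consonant, so it becomes the next onset.
σ2/σ3 boundary: /kpr/ splits as /k/ + /pr/ (/pr/ is the longest suffix that is a licit onset).
σ3/σ4 boundary: /pr/ — entire cluster is a permitted onset → onset /pr/, coda ∅.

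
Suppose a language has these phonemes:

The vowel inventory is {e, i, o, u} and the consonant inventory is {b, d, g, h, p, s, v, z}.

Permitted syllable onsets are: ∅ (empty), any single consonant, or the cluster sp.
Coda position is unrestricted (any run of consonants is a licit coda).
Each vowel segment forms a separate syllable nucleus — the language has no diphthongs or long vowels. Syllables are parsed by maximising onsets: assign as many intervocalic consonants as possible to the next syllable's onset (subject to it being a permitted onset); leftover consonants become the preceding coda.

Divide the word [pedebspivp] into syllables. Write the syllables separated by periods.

The vowels are e, e, i — 3 nuclei, so 3 syllables.
/e…e/ gap (V1→V2): just /d/ — single C goes to the following onset.
/e…i/ gap (V2→V3): /bsp/ — longest licit onset from the right is /sp/, leaving /b/ as coda.

pe.deb.spivp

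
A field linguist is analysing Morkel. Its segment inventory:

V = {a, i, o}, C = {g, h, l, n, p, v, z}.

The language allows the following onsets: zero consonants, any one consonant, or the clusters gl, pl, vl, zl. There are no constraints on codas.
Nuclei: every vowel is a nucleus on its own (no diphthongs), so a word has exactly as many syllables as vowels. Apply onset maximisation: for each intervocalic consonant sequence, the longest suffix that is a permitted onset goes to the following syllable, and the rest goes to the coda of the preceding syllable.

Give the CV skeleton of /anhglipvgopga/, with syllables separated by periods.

VCC.CCVCC.CVC.CV

The vowels are a, i, o, a — 4 nuclei, so 4 syllables.
V1 /a/ – V2 /i/: /nhgl/; trying suffixes from longest down, /gl/ is the first permitted one, so coda /nh/ | onset /gl/.
V2 /i/ – V3 /o/: /pvg/ splits as /pv/ + /g/ (/g/ is the longest suffix that is a licit onset).
V3 /o/ – V4 /a/: /pg/ splits as /p/ + /g/ (/g/ is the longest suffix that is a licit onset).
Syllabification: anh.glipv.gop.ga.
Mapping each syllable to C/V: /anh/ → VCC, /glipv/ → CCVCC, /gop/ → CVC, /ga/ → CV.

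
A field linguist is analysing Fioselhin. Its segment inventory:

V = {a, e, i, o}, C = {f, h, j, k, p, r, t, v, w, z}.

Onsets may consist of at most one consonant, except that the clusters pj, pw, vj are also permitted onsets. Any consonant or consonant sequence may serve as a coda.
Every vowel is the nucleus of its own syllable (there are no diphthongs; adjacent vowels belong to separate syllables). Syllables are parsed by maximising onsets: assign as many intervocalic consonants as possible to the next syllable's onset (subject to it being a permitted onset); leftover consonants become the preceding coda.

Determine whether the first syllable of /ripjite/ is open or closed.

open

Vowels present: i, i, e; each is a nucleus, giving 3 syllables.
σ1/σ2 boundary: /pj/ is a licit onset in full, so it all attaches to the next syllable.
σ2/σ3 boundary: just /t/ — single C goes to the following onset.
Syllabification: ri.pji.te.
Syllable 1 is /ri/; it ends in its nucleus with no coda, so it is open.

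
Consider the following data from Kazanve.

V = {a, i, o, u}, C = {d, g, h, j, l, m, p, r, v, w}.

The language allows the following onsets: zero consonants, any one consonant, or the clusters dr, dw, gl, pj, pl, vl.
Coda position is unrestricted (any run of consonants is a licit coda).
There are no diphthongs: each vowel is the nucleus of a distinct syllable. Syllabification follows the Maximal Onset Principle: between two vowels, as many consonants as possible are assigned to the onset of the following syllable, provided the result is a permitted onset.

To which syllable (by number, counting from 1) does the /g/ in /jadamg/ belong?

Nuclei (vowels): a, a → 2 syllables.
Between /a/ (V1) and /a/ (V2): /d/ → onset of the next syllable (single consonants are always licit onsets).
So the parse is ja.damg.
The /g/ is in the coda of syllable 2 (/damg/).

2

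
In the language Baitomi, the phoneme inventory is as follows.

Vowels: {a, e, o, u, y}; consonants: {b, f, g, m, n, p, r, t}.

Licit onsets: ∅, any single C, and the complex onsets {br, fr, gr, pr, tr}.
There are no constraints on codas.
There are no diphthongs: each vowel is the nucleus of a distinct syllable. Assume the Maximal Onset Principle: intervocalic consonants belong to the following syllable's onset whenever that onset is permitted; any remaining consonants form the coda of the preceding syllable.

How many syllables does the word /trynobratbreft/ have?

4

The vowels are y, o, a, e — 4 nuclei, so 4 syllables.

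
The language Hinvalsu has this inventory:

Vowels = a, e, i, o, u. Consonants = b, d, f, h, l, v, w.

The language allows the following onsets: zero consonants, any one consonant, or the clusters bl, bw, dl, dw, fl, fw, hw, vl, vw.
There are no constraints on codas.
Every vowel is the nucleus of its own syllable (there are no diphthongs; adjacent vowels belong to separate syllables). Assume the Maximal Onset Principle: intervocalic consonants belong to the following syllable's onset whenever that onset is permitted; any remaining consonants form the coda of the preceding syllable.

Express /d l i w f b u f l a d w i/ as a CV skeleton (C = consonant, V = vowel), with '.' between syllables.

The vowels are i, u, a, i — 4 nuclei, so 4 syllables.
V1 /i/ – V2 /u/: cluster /wfb/ — the longest permitted-onset suffix is /b/; onset = /b/, preceding coda = /wf/.
V2 /u/ – V3 /a/: cluster /fl/ — /fl/ is itself a permitted onset, so the whole cluster goes right; preceding coda = ∅.
V3 /a/ – V4 /i/: /dw/ is a licit onset in full, so it all attaches to the next syllable.
Syllabification: dliwf.bu.fla.dwi.
Mapping each syllable to C/V: /dliwf/ → CCVCC, /bu/ → CV, /fla/ → CCV, /dwi/ → CCV.

CCVCC.CV.CCV.CCV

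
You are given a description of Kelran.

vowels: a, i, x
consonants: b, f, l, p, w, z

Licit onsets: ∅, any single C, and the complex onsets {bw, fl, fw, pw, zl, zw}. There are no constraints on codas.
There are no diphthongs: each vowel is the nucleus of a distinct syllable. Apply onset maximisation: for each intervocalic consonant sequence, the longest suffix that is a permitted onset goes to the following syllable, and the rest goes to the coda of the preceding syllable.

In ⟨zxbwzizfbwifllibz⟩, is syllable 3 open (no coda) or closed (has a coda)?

closed

Nuclei (vowels): x, i, i, i → 4 syllables.
/x…i/ gap (V1→V2): cluster /bwz/ — the longest permitted-onset suffix is /z/; onset = /z/, preceding coda = /bw/.
/i…i/ gap (V2→V3): /zfbw/; trying suffixes from longest down, /bw/ is the first permitted one, so coda /zf/ | onset /bw/.
/i…i/ gap (V3→V4): /fll/ — longest licit onset from the right is /l/, leaving /fl/ as coda.
So the parse is zxbw.zizf.bwifl.libz.
Syllable 3 is /bwifl/ with coda /fl/, so it is closed.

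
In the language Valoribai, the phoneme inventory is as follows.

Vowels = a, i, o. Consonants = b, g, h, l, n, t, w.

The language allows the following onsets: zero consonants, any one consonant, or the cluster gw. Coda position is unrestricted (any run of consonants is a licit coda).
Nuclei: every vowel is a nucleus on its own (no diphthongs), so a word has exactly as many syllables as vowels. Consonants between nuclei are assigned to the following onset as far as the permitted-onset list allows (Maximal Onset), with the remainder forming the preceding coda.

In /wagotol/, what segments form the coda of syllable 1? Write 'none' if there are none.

Nuclei (vowels): a, o, o → 3 syllables.
/a…o/ gap (V1→V2): just /g/ — single C goes to the following onset.
/o…o/ gap (V2→V3): just /t/ — single C goes to the following onset.
Putting it together: wa.go.tol.
Syllable 1 is /wa/: onset /w/, nucleus /a/, coda ∅.

none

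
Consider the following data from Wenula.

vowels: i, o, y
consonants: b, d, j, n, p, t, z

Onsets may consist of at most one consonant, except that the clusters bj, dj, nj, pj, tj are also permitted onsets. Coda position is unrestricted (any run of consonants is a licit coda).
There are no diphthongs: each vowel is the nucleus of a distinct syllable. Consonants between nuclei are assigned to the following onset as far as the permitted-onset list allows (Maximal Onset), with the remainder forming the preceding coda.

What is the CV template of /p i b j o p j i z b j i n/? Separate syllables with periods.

CV.CCV.CCVC.CCVC

Nuclei (vowels): i, o, i, i → 4 syllables.
σ1/σ2 boundary: /bj/ is a licit onset in full, so it all attaches to the next syllable.
σ2/σ3 boundary: cluster /pj/ — /pj/ is itself a permitted onset, so the whole cluster goes right; preceding coda = ∅.
σ3/σ4 boundary: /zbj/ — longest licit onset from the right is /bj/, leaving /z/ as coda.
Syllabification: pi.bjo.pjiz.bjin.
Mapping each syllable to C/V: /pi/ → CV, /bjo/ → CCV, /pjiz/ → CCVC, /bjin/ → CCVC.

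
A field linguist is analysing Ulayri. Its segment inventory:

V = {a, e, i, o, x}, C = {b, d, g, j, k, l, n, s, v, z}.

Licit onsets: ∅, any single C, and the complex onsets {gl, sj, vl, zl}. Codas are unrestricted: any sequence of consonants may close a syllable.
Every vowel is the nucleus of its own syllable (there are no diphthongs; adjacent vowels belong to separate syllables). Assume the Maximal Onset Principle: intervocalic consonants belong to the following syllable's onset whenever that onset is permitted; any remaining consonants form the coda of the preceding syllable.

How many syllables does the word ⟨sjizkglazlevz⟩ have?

The vowels are i, a, e — 3 nuclei, so 3 syllables.

3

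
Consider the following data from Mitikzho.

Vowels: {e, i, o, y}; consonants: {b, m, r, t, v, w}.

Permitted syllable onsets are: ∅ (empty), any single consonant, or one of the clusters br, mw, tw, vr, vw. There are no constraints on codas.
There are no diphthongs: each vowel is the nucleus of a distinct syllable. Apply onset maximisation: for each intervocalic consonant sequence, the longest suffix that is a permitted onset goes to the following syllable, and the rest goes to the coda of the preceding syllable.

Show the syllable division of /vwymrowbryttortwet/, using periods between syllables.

Vowels present: y, o, y, o, e; each is a nucleus, giving 5 syllables.
V1 /y/ – V2 /o/: /mr/ — longest licit onset from the right is /r/, leaving /m/ as coda.
V2 /o/ – V3 /y/: cluster /wbr/ — the longest permitted-onset suffix is /br/; onset = /br/, preceding coda = /w/.
V3 /y/ – V4 /o/: /tt/ — longest licit onset from the right is /t/, leaving /t/ as coda.
V4 /o/ – V5 /e/: /rtw/ — longest licit onset from the right is /tw/, leaving /r/ as coda.

vwym.row.bryt.tor.twet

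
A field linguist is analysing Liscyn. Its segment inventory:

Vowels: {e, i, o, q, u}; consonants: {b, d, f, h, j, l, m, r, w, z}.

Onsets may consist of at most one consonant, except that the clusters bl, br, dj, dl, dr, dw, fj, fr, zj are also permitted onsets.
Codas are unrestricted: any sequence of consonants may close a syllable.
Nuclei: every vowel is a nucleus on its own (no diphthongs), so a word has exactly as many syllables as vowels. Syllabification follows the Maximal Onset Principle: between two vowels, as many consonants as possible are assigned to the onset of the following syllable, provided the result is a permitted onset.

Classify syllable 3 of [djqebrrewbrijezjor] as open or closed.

closed

Nuclei (vowels): q, e, e, i, e, o → 6 syllables.
σ1/σ2 boundary: no consonants, so the boundary falls immediately after /q/.
σ2/σ3 boundary: /brr/; trying suffixes from longest down, /r/ is the first permitted one, so coda /br/ | onset /r/.
σ3/σ4 boundary: /wbr/; trying suffixes from longest down, /br/ is the first permitted one, so coda /w/ | onset /br/.
σ4/σ5 boundary: /j/ → onset of the next syllable (single consonants are always licit onsets).
σ5/σ6 boundary: /zj/ is a licit onset in full, so it all attaches to the next syllable.
Syllabification: djq.ebr.rew.bri.je.zjor.
Syllable 3 is /rew/ with coda /w/, so it is closed.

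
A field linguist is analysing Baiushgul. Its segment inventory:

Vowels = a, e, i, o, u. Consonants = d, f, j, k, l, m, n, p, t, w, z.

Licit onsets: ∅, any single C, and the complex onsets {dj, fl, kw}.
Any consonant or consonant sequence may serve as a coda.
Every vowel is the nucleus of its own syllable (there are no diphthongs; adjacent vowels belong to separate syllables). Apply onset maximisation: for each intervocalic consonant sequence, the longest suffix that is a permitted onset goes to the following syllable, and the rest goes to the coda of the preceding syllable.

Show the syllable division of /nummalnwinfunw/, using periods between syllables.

Nuclei (vowels): u, a, i, u → 4 syllables.
Between /u/ (V1) and /a/ (V2): /mm/ splits as /m/ + /m/ (/m/ is the longest suffix that is a licit onset).
Between /a/ (V2) and /i/ (V3): cluster /lnw/ — the longest permitted-onset suffix is /w/; onset = /w/, preceding coda = /ln/.
Between /i/ (V3) and /u/ (V4): /nf/ — longest licit onset from the right is /f/, leaving /n/ as coda.

num.maln.win.funw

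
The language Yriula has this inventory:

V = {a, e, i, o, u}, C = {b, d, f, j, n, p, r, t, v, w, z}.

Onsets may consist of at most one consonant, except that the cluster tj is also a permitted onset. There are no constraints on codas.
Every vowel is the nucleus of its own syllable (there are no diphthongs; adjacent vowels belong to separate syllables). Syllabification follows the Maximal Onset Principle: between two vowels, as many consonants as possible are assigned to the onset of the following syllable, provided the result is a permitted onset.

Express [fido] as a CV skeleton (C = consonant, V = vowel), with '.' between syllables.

The vowels are i, o — 2 nuclei, so 2 syllables.
/i…o/ gap (V1→V2): just /d/ — single C goes to the following onset.
Result: fi.do.
Mapping each syllable to C/V: /fi/ → CV, /do/ → CV.

CV.CV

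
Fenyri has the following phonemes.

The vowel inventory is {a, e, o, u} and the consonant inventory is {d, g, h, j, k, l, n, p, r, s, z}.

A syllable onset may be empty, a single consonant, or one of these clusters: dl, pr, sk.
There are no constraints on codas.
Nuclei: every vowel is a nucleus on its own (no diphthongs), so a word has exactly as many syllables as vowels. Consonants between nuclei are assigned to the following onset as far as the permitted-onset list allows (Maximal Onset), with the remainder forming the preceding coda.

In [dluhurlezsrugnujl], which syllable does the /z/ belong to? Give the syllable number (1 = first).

Nuclei (vowels): u, u, e, u, u → 5 syllables.
Between /u/ (V1) and /u/ (V2): /h/ → onset of the next syllable (single consonants are always licit onsets).
Between /u/ (V2) and /e/ (V3): /rl/; trying suffixes from longest down, /l/ is the first permitted one, so coda /r/ | onset /l/.
Between /e/ (V3) and /u/ (V4): cluster /zsr/ — the longest permitted-onset suffix is /r/; onset = /r/, preceding coda = /zs/.
Between /u/ (V4) and /u/ (V5): /gn/ — longest licit onset from the right is /n/, leaving /g/ as coda.
Putting it together: dlu.hur.lezs.rug.nujl.
The /z/ is in the coda of syllable 3 (/lezs/).

3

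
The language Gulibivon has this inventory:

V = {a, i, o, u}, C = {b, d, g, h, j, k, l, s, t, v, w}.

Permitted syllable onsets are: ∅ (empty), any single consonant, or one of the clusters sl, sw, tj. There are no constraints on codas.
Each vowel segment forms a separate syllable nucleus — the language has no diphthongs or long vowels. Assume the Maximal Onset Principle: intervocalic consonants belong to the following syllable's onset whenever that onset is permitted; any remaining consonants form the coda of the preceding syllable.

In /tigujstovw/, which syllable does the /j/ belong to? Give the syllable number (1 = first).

The vowels are i, u, o — 3 nuclei, so 3 syllables.
/i…u/ gap (V1→V2): just /g/ — single C goes to the following onset.
/u…o/ gap (V2→V3): cluster /jst/ — the longest permitted-onset suffix is /t/; onset = /t/, preceding coda = /js/.
Result: ti.gujs.tovw.
The /j/ is in the coda of syllable 2 (/gujs/).

2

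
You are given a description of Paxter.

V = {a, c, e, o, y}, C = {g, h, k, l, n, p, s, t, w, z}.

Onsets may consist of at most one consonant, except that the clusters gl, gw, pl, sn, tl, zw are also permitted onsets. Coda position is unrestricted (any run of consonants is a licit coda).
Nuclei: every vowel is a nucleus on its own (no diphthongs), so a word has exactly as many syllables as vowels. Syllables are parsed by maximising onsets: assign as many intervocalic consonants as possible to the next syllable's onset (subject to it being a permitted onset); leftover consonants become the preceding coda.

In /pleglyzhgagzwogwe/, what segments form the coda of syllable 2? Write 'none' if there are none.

zh

The vowels are e, y, a, o, e — 5 nuclei, so 5 syllables.
V1 /e/ – V2 /y/: /gl/ is a licit onset in full, so it all attaches to the next syllable.
V2 /y/ – V3 /a/: cluster /zhg/ — the longest permitted-onset suffix is /g/; onset = /g/, preceding coda = /zh/.
V3 /a/ – V4 /o/: /gzw/ splits as /g/ + /zw/ (/zw/ is the longest suffix that is a licit onset).
V4 /o/ – V5 /e/: /gw/ is a licit onset in full, so it all attaches to the next syllable.
So the parse is ple.glyzh.gag.zwo.gwe.
Syllable 2 is /glyzh/: onset /gl/, nucleus /y/, coda /zh/.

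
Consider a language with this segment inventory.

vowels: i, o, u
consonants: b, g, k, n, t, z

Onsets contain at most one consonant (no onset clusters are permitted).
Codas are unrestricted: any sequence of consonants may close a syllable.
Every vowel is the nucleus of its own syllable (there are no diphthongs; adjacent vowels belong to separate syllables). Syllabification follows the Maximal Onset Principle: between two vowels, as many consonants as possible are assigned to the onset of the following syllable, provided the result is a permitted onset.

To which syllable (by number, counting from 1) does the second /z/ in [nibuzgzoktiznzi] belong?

3

The vowels are i, u, o, i, i — 5 nuclei, so 5 syllables.
V1 /i/ – V2 /u/: /b/ → onset of the next syllable (single consonants are always licit onsets).
V2 /u/ – V3 /o/: /zgz/; trying suffixes from longest down, /z/ is the first permitted one, so coda /zg/ | onset /z/.
V3 /o/ – V4 /i/: cluster /kt/ — the longest permitted-onset suffix is /t/; onset = /t/, preceding coda = /k/.
V4 /i/ – V5 /i/: /znz/ splits as /zn/ + /z/ (/z/ is the longest suffix that is a licit onset).
Result: ni.buzg.zok.tizn.zi.
The second /z/ is in the onset of syllable 3 (/zok/).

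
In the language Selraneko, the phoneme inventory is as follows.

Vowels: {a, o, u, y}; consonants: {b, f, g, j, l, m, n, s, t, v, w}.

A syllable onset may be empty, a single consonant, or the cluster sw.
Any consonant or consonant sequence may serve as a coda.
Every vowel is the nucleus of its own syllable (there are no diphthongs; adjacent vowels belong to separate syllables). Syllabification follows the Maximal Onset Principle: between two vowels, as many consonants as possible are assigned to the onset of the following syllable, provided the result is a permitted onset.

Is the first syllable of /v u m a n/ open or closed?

Nuclei (vowels): u, a → 2 syllables.
σ1/σ2 boundary: /m/ → onset of the next syllable (single consonants are always licit onsets).
So the parse is vu.man.
Syllable 1 is /vu/; it ends in its nucleus with no coda, so it is open.

open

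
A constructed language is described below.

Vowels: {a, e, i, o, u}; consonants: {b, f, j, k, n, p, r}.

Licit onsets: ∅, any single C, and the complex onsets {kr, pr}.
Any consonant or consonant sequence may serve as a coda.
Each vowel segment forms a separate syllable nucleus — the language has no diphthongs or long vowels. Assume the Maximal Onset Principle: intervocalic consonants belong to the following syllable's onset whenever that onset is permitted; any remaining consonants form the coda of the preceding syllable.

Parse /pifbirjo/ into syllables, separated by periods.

pif.bir.jo

Vowels present: i, i, o; each is a nucleus, giving 3 syllables.
V1 /i/ – V2 /i/: /fb/; trying suffixes from longest down, /b/ is the first permitted one, so coda /f/ | onset /b/.
V2 /i/ – V3 /o/: /rj/; trying suffixes from longest down, /j/ is the first permitted one, so coda /r/ | onset /j/.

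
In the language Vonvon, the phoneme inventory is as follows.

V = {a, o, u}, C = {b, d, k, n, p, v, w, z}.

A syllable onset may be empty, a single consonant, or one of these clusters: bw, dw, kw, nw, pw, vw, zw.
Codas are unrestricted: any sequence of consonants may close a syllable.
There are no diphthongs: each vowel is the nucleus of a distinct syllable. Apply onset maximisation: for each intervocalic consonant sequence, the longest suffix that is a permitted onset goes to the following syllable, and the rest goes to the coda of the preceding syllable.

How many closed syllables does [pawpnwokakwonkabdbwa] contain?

3

Nuclei (vowels): a, o, a, o, a, a → 6 syllables.
σ1/σ2 boundary: cluster /wpnw/ — the longest permitted-onset suffix is /nw/; onset = /nw/, preceding coda = /wp/.
σ2/σ3 boundary: just /k/ — single C goes to the following onset.
σ3/σ4 boundary: /kw/ — entire cluster is a permitted onset → onset /kw/, coda ∅.
σ4/σ5 boundary: /nk/ splits as /n/ + /k/ (/k/ is the longest suffix that is a licit onset).
σ5/σ6 boundary: /bdbw/ — longest licit onset from the right is /bw/, leaving /bd/ as coda.
Putting it together: pawp.nwo.ka.kwon.kabd.bwa.
Classifying each syllable: /pawp/ (closed), /nwo/ (open), /ka/ (open), /kwon/ (closed), /kabd/ (closed), /bwa/ (open).
Closed syllables: 3.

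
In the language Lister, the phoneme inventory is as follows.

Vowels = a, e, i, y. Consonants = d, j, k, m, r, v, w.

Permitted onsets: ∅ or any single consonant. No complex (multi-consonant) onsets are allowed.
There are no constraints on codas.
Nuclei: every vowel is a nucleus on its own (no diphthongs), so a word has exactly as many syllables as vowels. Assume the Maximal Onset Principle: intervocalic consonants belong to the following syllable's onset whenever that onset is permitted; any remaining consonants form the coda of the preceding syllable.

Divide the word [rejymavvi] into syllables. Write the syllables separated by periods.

Nuclei (vowels): e, y, a, i → 4 syllables.
/e…y/ gap (V1→V2): just /j/ — single C goes to the following onset.
/y…a/ gap (V2→V3): /m/ → onset of the next syllable (single consonants are always licit onsets).
/a…i/ gap (V3→V4): /vv/ — longest licit onset from the right is /v/, leaving /v/ as coda.

re.jy.mav.vi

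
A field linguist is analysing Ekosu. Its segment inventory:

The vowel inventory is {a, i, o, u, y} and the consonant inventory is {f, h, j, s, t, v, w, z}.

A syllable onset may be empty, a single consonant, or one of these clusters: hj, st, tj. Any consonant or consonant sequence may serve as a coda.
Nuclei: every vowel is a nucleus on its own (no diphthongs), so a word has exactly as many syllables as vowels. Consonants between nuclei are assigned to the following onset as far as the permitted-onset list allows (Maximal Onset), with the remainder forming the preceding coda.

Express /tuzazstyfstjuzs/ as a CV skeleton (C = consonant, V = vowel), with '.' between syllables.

CV.CVC.CCVCC.CCVCC

The vowels are u, a, y, u — 4 nuclei, so 4 syllables.
/u…a/ gap (V1→V2): /z/ → onset of the next syllable (single consonants are always licit onsets).
/a…y/ gap (V2→V3): cluster /zst/ — the longest permitted-onset suffix is /st/; onset = /st/, preceding coda = /z/.
/y…u/ gap (V3→V4): /fstj/ — longest licit onset from the right is /tj/, leaving /fs/ as coda.
Result: tu.zaz.styfs.tjuzs.
Mapping each syllable to C/V: /tu/ → CV, /zaz/ → CVC, /styfs/ → CCVCC, /tjuzs/ → CCVCC.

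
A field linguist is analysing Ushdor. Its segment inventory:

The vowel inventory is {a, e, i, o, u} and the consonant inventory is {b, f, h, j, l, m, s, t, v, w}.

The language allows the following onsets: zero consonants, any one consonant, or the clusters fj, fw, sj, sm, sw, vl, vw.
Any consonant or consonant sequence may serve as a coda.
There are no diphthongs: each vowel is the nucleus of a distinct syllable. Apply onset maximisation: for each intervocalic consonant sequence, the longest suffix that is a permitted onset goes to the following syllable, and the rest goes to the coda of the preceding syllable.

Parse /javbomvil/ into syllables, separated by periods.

The vowels are a, o, i — 3 nuclei, so 3 syllables.
σ1/σ2 boundary: cluster /vb/ — the longest permitted-onset suffix is /b/; onset = /b/, preceding coda = /v/.
σ2/σ3 boundary: /mv/; trying suffixes from longest down, /v/ is the first permitted one, so coda /m/ | onset /v/.

jav.bom.vil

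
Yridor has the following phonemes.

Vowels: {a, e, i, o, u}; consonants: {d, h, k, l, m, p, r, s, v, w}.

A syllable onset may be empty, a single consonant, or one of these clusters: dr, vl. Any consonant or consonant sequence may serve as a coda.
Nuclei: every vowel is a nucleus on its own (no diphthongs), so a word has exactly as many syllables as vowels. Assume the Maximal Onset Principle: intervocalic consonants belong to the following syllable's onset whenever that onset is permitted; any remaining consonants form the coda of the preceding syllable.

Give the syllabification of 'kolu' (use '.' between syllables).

ko.lu

Vowels present: o, u; each is a nucleus, giving 2 syllables.
/o…u/ gap (V1→V2): just /l/ — single C goes to the following onset.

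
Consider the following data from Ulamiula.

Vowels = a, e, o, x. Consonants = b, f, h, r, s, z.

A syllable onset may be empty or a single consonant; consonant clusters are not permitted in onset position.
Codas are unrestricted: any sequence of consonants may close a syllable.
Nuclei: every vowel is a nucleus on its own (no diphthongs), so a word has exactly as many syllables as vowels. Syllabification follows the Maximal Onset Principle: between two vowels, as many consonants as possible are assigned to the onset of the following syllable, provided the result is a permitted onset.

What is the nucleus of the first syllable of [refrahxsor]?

The vowels are e, a, x, o — 4 nuclei, so 4 syllables.
The first nucleus (vowel 1 from the left) is /e/.

e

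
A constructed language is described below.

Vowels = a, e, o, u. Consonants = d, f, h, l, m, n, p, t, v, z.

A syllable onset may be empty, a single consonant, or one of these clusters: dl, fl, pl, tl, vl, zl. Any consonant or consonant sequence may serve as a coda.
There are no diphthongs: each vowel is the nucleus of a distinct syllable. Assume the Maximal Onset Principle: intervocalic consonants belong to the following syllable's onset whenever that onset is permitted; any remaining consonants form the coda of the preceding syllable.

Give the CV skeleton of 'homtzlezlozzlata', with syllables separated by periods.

Nuclei (vowels): o, e, o, a, a → 5 syllables.
V1 /o/ – V2 /e/: cluster /mtzl/ — the longest permitted-onset suffix is /zl/; onset = /zl/, preceding coda = /mt/.
V2 /e/ – V3 /o/: /zl/ is a licit onset in full, so it all attaches to the next syllable.
V3 /o/ – V4 /a/: cluster /zzl/ — the longest permitted-onset suffix is /zl/; onset = /zl/, preceding coda = /z/.
V4 /a/ – V5 /a/: just /t/ — single C goes to the following onset.
Putting it together: homt.zle.zloz.zla.ta.
Mapping each syllable to C/V: /homt/ → CVCC, /zle/ → CCV, /zloz/ → CCVC, /zla/ → CCV, /ta/ → CV.

CVCC.CCV.CCVC.CCV.CV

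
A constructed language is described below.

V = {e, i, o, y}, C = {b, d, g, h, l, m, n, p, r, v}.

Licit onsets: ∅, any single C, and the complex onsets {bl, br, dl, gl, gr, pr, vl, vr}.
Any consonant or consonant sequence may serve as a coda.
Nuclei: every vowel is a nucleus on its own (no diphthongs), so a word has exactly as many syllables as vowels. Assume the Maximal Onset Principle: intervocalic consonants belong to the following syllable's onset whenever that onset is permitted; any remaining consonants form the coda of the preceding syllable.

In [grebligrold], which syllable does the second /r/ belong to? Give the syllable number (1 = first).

The vowels are e, i, o — 3 nuclei, so 3 syllables.
σ1/σ2 boundary: /bl/ is a licit onset in full, so it all attaches to the next syllable.
σ2/σ3 boundary: cluster /gr/ — /gr/ is itself a permitted onset, so the whole cluster goes right; preceding coda = ∅.
Result: gre.bli.grold.
The second /r/ is in the onset of syllable 3 (/grold/).

3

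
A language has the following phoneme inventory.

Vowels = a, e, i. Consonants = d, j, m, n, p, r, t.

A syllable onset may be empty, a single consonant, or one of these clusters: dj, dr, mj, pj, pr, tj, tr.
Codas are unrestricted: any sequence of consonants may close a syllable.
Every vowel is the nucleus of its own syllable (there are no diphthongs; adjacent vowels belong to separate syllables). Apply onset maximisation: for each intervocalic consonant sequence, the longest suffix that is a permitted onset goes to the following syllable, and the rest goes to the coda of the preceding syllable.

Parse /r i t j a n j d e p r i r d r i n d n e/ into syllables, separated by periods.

ri.tjanj.de.prir.drind.ne

The vowels are i, a, e, i, i, e — 6 nuclei, so 6 syllables.
σ1/σ2 boundary: /tj/ — entire cluster is a permitted onset → onset /tj/, coda ∅.
σ2/σ3 boundary: /njd/ — longest licit onset from the right is /d/, leaving /nj/ as coda.
σ3/σ4 boundary: /pr/ — entire cluster is a permitted onset → onset /pr/, coda ∅.
σ4/σ5 boundary: /rdr/ splits as /r/ + /dr/ (/dr/ is the longest suffix that is a licit onset).
σ5/σ6 boundary: /ndn/ — longest licit onset from the right is /n/, leaving /nd/ as coda.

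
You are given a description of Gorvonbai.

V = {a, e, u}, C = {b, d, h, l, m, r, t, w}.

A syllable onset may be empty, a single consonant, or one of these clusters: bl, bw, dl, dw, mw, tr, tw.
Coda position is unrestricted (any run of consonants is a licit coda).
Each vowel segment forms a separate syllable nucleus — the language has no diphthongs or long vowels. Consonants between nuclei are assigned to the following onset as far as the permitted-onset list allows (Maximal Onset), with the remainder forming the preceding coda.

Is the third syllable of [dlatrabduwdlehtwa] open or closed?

Vowels present: a, a, u, e, a; each is a nucleus, giving 5 syllables.
/a…a/ gap (V1→V2): /tr/ is a licit onset in full, so it all attaches to the next syllable.
/a…u/ gap (V2→V3): /bd/; trying suffixes from longest down, /d/ is the first permitted one, so coda /b/ | onset /d/.
/u…e/ gap (V3→V4): /wdl/; trying suffixes from longest down, /dl/ is the first permitted one, so coda /w/ | onset /dl/.
/e…a/ gap (V4→V5): /htw/; trying suffixes from longest down, /tw/ is the first permitted one, so coda /h/ | onset /tw/.
Syllabification: dla.trab.duw.dleh.twa.
Syllable 3 is /duw/ with coda /w/, so it is closed.

closed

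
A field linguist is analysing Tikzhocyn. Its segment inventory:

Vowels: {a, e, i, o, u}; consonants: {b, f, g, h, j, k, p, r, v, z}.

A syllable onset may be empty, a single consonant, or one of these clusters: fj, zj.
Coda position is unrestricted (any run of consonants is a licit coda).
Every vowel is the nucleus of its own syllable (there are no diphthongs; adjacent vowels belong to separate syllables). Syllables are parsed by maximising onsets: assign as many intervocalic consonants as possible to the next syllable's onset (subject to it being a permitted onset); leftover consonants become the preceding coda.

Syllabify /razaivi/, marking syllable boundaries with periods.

Nuclei (vowels): a, a, i, i → 4 syllables.
V1 /a/ – V2 /a/: /z/ → onset of the next syllable (single consonants are always licit onsets).
V2 /a/ – V3 /i/: no consonants, so the boundary falls immediately after /a/.
V3 /i/ – V4 /i/: /v/ → onset of the next syllable (single consonants are always licit onsets).

ra.za.i.vi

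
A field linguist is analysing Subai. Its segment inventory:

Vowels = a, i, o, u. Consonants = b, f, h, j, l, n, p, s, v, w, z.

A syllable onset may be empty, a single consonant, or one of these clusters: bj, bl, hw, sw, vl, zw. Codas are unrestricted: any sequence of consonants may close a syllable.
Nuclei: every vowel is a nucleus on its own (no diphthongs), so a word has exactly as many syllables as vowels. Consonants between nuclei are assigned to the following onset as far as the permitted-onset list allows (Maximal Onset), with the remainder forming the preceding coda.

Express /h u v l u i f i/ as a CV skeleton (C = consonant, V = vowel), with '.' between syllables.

Nuclei (vowels): u, u, i, i → 4 syllables.
/u…u/ gap (V1→V2): /vl/ is a licit onset in full, so it all attaches to the next syllable.
/u…i/ gap (V2→V3): no consonants, so the boundary falls immediately after /u/.
/i…i/ gap (V3→V4): just /f/ — single C goes to the following onset.
So the parse is hu.vlu.i.fi.
Mapping each syllable to C/V: /hu/ → CV, /vlu/ → CCV, /i/ → V, /fi/ → CV.

CV.CCV.V.CV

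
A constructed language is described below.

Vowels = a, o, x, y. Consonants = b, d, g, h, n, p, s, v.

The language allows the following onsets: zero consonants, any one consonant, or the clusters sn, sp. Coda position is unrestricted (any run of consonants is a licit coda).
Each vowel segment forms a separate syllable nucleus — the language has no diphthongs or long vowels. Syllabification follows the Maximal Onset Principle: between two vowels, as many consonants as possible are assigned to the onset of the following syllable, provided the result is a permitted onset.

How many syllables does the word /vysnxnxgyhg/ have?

4

Vowels present: y, x, x, y; each is a nucleus, giving 4 syllables.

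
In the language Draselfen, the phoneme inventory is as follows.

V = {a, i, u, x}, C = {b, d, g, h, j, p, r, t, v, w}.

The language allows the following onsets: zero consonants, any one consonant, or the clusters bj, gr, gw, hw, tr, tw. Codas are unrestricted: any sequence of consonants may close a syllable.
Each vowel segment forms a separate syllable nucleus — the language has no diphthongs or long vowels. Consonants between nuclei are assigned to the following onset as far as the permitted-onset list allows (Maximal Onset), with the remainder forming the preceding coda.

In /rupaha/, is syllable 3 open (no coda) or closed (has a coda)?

The vowels are u, a, a — 3 nuclei, so 3 syllables.
σ1/σ2 boundary: just /p/ — single C goes to the following onset.
σ2/σ3 boundary: /h/ is a single consonant, so it becomes the next onset.
Syllabification: ru.pa.ha.
Syllable 3 is /ha/; it ends in its nucleus with no coda, so it is open.

open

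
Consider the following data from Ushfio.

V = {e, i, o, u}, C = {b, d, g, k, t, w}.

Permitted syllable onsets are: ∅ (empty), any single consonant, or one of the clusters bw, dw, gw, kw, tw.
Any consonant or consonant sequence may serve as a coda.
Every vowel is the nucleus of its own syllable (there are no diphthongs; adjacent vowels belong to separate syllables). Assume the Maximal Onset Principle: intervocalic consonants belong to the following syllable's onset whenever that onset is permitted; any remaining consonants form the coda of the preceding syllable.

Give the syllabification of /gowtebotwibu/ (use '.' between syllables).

The vowels are o, e, o, i, u — 5 nuclei, so 5 syllables.
σ1/σ2 boundary: /wt/; trying suffixes from longest down, /t/ is the first permitted one, so coda /w/ | onset /t/.
σ2/σ3 boundary: just /b/ — single C goes to the following onset.
σ3/σ4 boundary: /tw/ is a licit onset in full, so it all attaches to the next syllable.
σ4/σ5 boundary: /b/ is a single consonant, so it becomes the next onset.

gow.te.bo.twi.bu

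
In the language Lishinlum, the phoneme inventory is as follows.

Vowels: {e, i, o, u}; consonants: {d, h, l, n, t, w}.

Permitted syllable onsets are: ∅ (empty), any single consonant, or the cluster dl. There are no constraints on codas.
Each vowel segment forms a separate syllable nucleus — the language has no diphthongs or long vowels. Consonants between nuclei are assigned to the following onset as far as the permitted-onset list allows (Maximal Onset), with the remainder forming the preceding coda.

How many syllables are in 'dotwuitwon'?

Nuclei (vowels): o, u, i, o → 4 syllables.

4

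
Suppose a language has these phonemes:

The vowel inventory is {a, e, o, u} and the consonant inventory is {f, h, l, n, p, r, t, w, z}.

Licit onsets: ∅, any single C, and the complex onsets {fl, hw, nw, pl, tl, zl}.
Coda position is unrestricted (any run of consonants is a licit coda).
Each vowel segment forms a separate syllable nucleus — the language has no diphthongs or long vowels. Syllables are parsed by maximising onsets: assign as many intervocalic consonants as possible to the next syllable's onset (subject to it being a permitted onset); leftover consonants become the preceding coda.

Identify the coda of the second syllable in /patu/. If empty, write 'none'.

none

The vowels are a, u — 2 nuclei, so 2 syllables.
σ1/σ2 boundary: /t/ is a single consonant, so it becomes the next onset.
So the parse is pa.tu.
Syllable 2 is /tu/: onset /t/, nucleus /u/, coda ∅.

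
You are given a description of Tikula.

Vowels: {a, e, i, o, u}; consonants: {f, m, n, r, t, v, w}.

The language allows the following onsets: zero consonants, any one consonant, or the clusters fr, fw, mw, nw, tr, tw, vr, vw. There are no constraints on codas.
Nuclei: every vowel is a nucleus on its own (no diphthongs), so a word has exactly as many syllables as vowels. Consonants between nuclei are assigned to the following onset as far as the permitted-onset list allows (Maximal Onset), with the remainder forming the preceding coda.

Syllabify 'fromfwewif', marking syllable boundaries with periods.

from.fwe.wif

The vowels are o, e, i — 3 nuclei, so 3 syllables.
V1 /o/ – V2 /e/: /mfw/; trying suffixes from longest down, /fw/ is the first permitted one, so coda /m/ | onset /fw/.
V2 /e/ – V3 /i/: /w/ is a single consonant, so it becomes the next onset.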